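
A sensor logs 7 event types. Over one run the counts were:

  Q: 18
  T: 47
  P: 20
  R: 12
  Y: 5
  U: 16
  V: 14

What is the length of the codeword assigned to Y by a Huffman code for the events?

Repeatedly merge the two smallest:
combine Y(5), R(12) → 17
combine V(14), U(16) → 30
combine 17, Q(18) → 35
combine P(20), 30 → 50
combine 35, T(47) → 82
combine 50, 82 → 132
Y sits 4 levels below the root, so its codeword is 4 bits.

4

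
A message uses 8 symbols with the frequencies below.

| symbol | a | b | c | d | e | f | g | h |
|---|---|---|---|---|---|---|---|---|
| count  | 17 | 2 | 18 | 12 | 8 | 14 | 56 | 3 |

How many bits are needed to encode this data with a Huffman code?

Greedily combine the two least-frequent nodes:
combine b(2), h(3) → 5
combine 5, e(8) → 13
combine d(12), 13 → 25
combine f(14), a(17) → 31
combine c(18), 25 → 43
combine 31, 43 → 74
combine g(56), 74 → 130
Total encoded bits = sum of merged weights = 5 + 13 + 25 + 31 + 43 + 74 + 130 = 321.

321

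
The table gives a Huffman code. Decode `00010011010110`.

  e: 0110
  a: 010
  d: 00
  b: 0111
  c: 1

daece

Read left to right; each codeword is recognised as soon as it completes (prefix code):
  00→d | 010→a | 0110→e | 1→c | 0110→e
Decoded message: daece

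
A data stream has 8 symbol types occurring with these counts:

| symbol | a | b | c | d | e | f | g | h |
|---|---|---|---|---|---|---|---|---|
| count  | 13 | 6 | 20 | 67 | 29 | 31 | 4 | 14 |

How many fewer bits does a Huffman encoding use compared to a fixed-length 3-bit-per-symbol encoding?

67

Fixed-length: 3 bits × 184 symbols = 552 bits.
Huffman merges:
merge g(4) and b(6): 10
merge 10 and a(13): 23
merge h(14) and c(20): 34
merge 23 and e(29): 52
merge f(31) and 34: 65
merge 52 and 65: 117
merge d(67) and 117: 184
Huffman total = 10 + 23 + 34 + 52 + 65 + 117 + 184 = 485 bits.
Saving = 552 − 485 = 67 bits.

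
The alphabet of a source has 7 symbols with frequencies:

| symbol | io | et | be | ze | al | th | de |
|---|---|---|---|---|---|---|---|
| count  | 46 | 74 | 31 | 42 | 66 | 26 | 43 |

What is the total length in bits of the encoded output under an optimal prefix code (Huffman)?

Merge the two smallest weights repeatedly:
combine th(26), be(31) → 57
combine ze(42), de(43) → 85
combine io(46), 57 → 103
combine al(66), et(74) → 140
combine 85, 103 → 188
combine 140, 188 → 328
Total encoded bits = sum of merged weights = 57 + 85 + 103 + 140 + 188 + 328 = 901.

901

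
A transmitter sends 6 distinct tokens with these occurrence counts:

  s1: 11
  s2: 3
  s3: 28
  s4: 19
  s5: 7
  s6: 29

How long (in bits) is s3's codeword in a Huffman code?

Build the tree from the bottom:
s2(3) + s5(7) → 10
10 + s1(11) → 21
s4(19) + 21 → 40
s3(28) + s6(29) → 57
40 + 57 → 97
s3's leaf is at depth 2, giving a 2-bit codeword.

2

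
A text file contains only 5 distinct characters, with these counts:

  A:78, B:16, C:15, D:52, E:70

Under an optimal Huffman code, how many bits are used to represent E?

Huffman merges, smallest pair first:
merge C(15) and B(16): 31
merge 31 and D(52): 83
merge E(70) and A(78): 148
merge 83 and 148: 231
E sits 2 levels below the root, so its codeword is 2 bits.

2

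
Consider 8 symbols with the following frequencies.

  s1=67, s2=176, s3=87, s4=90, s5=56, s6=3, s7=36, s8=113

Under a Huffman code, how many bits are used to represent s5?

4

Build the tree from the bottom:
combine s6(3), s7(36) → 39
combine 39, s5(56) → 95
combine s1(67), s3(87) → 154
combine s4(90), 95 → 185
combine s8(113), 154 → 267
combine s2(176), 185 → 361
combine 267, 361 → 628
The subtree containing s5 is merged 4 times, so code length = 4.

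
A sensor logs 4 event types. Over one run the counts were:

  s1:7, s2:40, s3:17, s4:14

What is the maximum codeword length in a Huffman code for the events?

3

Merge the two lowest-weight nodes at each step:
merge s1(7) and s4(14): 21
merge s3(17) and 21: 38
merge 38 and s2(40): 78
The first pair merged (s1, s4) ends up deepest, at depth 3.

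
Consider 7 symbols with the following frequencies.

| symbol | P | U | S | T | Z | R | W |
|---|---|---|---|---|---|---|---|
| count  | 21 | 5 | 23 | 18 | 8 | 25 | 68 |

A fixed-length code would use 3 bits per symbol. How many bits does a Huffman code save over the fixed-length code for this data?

Fixed-length: 3 bits × 168 symbols = 504 bits.
Huffman merges:
U(5) + Z(8) → 13
13 + T(18) → 31
P(21) + S(23) → 44
R(25) + 31 → 56
44 + 56 → 100
W(68) + 100 → 168
Huffman total = 13 + 31 + 44 + 56 + 100 + 168 = 412 bits.
Saving = 504 − 412 = 92 bits.

92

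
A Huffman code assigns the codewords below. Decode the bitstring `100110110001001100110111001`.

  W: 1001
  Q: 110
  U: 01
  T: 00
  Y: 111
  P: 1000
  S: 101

WSPWWSQU

Read left to right; each codeword is recognised as soon as it completes (prefix code):
  1001→W | 101→S | 1000→P | 1001→W | 1001→W | 101→S | 110→Q | 01→U
Decoded message: WSPWWSQU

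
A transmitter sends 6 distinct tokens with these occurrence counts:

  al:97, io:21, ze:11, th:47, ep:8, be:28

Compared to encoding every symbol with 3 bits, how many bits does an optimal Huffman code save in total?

Fixed-length: 3 bits × 212 symbols = 636 bits.
Huffman merges:
merge ep(8) and ze(11): 19
merge 19 and io(21): 40
merge be(28) and 40: 68
merge th(47) and 68: 115
merge al(97) and 115: 212
Huffman total = 19 + 40 + 68 + 115 + 212 = 454 bits.
Saving = 636 − 454 = 182 bits.

182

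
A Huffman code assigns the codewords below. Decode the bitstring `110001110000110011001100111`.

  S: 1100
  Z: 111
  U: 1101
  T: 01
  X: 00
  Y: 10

Read left to right; each codeword is recognised as soon as it completes (prefix code):
  1100→S | 01→T | 1100→S | 00→X | 1100→S | 1100→S | 1100→S | 111→Z
Decoded message: STSXSSSZ

STSXSSSZ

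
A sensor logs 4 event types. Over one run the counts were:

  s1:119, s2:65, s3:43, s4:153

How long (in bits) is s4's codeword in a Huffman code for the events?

Huffman merges, smallest pair first:
s3(43) + s2(65) → 108
108 + s1(119) → 227
s4(153) + 227 → 380
s4 is a child of the root — depth 1, so its codeword is a single bit.

1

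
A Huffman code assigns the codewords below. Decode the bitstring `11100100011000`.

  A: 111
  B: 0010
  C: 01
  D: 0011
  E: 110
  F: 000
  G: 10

Read left to right; each codeword is recognised as soon as it completes (prefix code):
  111→A | 0010→B | 0011→D | 000→F
Decoded message: ABDF

ABDF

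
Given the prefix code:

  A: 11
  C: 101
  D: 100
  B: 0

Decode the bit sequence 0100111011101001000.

BDACABDDB

Read left to right; each codeword is recognised as soon as it completes (prefix code):
  0→B | 100→D | 11→A | 101→C | 11→A | 0→B | 100→D | 100→D | 0→B
Decoded message: BDACABDDB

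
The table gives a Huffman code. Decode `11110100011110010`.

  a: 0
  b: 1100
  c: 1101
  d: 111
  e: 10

deeaadeae

Read left to right; each codeword is recognised as soon as it completes (prefix code):
  111→d | 10→e | 10→e | 0→a | 0→a | 111→d | 10→e | 0→a | 10→e
Decoded message: deeaadeae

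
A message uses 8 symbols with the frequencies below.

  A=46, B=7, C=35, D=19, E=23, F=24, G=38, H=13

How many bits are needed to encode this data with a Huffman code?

Greedily combine the two least-frequent nodes:
merge B(7) and H(13): 20
merge D(19) and 20: 39
merge E(23) and F(24): 47
merge C(35) and G(38): 73
merge 39 and A(46): 85
merge 47 and 73: 120
merge 85 and 120: 205
Total encoded bits = sum of merged weights = 20 + 39 + 47 + 73 + 85 + 120 + 205 = 589.

589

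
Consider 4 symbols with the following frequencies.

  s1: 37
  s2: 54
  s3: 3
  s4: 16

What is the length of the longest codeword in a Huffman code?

Merge the two lowest-weight nodes at each step:
merge s3(3) and s4(16): 19
merge 19 and s1(37): 56
merge s2(54) and 56: 110
Maximum depth reached is 3.

3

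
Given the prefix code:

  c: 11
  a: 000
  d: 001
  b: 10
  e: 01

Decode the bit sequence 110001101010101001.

Read left to right; each codeword is recognised as soon as it completes (prefix code):
  11→c | 000→a | 11→c | 01→e | 01→e | 01→e | 01→e | 001→d
Decoded message: caceeeed

caceeeed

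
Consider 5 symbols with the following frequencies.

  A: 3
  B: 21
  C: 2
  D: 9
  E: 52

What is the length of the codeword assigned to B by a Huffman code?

2

Build the tree from the bottom:
merge C(2) and A(3): 5
merge 5 and D(9): 14
merge 14 and B(21): 35
merge 35 and E(52): 87
The subtree containing B is merged 2 times, so code length = 2.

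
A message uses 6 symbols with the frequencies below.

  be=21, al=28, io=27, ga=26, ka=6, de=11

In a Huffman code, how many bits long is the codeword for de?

Build the tree from the bottom:
merge ka(6) and de(11): 17
merge 17 and be(21): 38
merge ga(26) and io(27): 53
merge al(28) and 38: 66
merge 53 and 66: 119
The subtree containing de is merged 4 times, so code length = 4.

4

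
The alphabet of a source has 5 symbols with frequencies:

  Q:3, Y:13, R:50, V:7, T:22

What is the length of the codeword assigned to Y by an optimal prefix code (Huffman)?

Repeatedly merge the two smallest:
merge Q(3) and V(7): 10
merge 10 and Y(13): 23
merge T(22) and 23: 45
merge 45 and R(50): 95
Y's leaf is at depth 3, giving a 3-bit codeword.

3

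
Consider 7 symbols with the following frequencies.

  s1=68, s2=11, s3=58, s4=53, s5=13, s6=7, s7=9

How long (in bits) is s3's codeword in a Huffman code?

2

Repeatedly merge the two smallest:
merge s6(7) and s7(9): 16
merge s2(11) and s5(13): 24
merge 16 and 24: 40
merge 40 and s4(53): 93
merge s3(58) and s1(68): 126
merge 93 and 126: 219
s3's leaf is at depth 2, giving a 2-bit codeword.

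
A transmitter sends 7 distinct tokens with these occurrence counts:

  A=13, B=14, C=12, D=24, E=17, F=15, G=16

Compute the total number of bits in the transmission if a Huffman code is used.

Merge the two smallest weights repeatedly:
combine C(12), A(13) → 25
combine B(14), F(15) → 29
combine G(16), E(17) → 33
combine D(24), 25 → 49
combine 29, 33 → 62
combine 49, 62 → 111
Each symbol's bit-cost is frequency × depth; summing gives 309 bits (equivalently 25 + 29 + 33 + 49 + 62 + 111).

309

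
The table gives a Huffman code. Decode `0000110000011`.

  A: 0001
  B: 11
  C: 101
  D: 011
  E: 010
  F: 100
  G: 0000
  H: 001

Read left to right; each codeword is recognised as soon as it completes (prefix code):
  0000→G | 11→B | 0000→G | 011→D
Decoded message: GBGD

GBGD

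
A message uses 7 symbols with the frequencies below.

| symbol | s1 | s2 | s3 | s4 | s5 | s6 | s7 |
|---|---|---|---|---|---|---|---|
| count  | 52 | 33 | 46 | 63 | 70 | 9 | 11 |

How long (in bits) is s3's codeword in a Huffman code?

3

Huffman merges, smallest pair first:
merge s6(9) and s7(11): 20
merge 20 and s2(33): 53
merge s3(46) and s1(52): 98
merge 53 and s4(63): 116
merge s5(70) and 98: 168
merge 116 and 168: 284
s3's leaf is at depth 3, giving a 3-bit codeword.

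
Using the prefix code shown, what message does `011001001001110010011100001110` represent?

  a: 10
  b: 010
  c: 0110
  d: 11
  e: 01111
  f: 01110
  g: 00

Read left to right; each codeword is recognised as soon as it completes (prefix code):
  0110→c | 010→b | 010→b | 01110→f | 010→b | 01110→f | 00→g | 01110→f
Decoded message: cbbfbfgf

cbbfbfgf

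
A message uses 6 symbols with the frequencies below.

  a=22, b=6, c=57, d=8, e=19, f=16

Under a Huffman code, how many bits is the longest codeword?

4

Merge the two lowest-weight nodes at each step:
merge b(6) and d(8): 14
merge 14 and f(16): 30
merge e(19) and a(22): 41
merge 30 and 41: 71
merge c(57) and 71: 128
Maximum depth reached is 4.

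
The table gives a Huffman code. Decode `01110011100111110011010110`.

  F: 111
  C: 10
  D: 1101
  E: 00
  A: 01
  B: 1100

Read left to right; each codeword is recognised as soon as it completes (prefix code):
  01→A | 1100→B | 111→F | 00→E | 111→F | 1100→B | 1101→D | 01→A | 10→C
Decoded message: ABFEFBDAC

ABFEFBDAC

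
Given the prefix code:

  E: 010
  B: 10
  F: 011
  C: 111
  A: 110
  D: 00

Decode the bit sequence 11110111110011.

CBCAF

Read left to right; each codeword is recognised as soon as it completes (prefix code):
  111→C | 10→B | 111→C | 110→A | 011→F
Decoded message: CBCAF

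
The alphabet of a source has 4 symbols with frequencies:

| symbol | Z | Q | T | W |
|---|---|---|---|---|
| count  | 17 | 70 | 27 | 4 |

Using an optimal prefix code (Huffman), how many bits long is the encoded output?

187

Merge the two smallest weights repeatedly:
combine W(4), Z(17) → 21
combine 21, T(27) → 48
combine 48, Q(70) → 118
The encoded length is the sum of every internal node's weight: 21 + 48 + 118 = 187 bits.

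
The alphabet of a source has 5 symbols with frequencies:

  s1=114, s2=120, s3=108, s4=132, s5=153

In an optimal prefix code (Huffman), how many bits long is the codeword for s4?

2

Build the tree from the bottom:
combine s3(108), s1(114) → 222
combine s2(120), s4(132) → 252
combine s5(153), 222 → 375
combine 252, 375 → 627
The subtree containing s4 is merged 2 times, so code length = 2.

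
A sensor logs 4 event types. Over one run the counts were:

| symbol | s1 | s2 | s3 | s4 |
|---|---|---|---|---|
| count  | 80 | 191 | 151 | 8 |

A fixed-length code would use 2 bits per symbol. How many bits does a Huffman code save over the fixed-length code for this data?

Fixed-length: 2 bits × 430 symbols = 860 bits.
Huffman merges:
merge s4(8) and s1(80): 88
merge 88 and s3(151): 239
merge s2(191) and 239: 430
Huffman total = 88 + 239 + 430 = 757 bits.
Saving = 860 − 757 = 103 bits.

103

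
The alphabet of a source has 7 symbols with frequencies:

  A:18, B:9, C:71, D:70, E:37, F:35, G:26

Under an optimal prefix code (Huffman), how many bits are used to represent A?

4

Repeatedly merge the two smallest:
combine B(9), A(18) → 27
combine G(26), 27 → 53
combine F(35), E(37) → 72
combine 53, D(70) → 123
combine C(71), 72 → 143
combine 123, 143 → 266
The subtree containing A is merged 4 times, so code length = 4.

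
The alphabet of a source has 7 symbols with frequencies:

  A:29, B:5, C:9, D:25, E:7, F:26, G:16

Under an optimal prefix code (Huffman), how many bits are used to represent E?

5

Huffman merges, smallest pair first:
B(5) + E(7) → 12
C(9) + 12 → 21
G(16) + 21 → 37
D(25) + F(26) → 51
A(29) + 37 → 66
51 + 66 → 117
E's leaf is at depth 5, giving a 5-bit codeword.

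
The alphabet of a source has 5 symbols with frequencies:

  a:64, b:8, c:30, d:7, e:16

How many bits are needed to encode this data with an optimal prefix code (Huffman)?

Merge the two smallest weights repeatedly:
merge d(7) and b(8): 15
merge 15 and e(16): 31
merge c(30) and 31: 61
merge 61 and a(64): 125
Each symbol's bit-cost is frequency × depth; summing gives 232 bits (equivalently 15 + 31 + 61 + 125).

232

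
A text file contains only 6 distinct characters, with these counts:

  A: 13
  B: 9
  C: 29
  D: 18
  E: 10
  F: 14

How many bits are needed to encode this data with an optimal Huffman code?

Merge the two smallest weights repeatedly:
B(9) + E(10) → 19
A(13) + F(14) → 27
D(18) + 19 → 37
27 + C(29) → 56
37 + 56 → 93
Total encoded bits = sum of merged weights = 19 + 27 + 37 + 56 + 93 = 232.

232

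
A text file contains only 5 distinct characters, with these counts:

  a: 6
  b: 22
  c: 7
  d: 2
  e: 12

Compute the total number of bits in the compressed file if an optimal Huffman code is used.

99

Build the Huffman tree bottom-up:
combine d(2), a(6) → 8
combine c(7), 8 → 15
combine e(12), 15 → 27
combine b(22), 27 → 49
The encoded length is the sum of every internal node's weight: 8 + 15 + 27 + 49 = 99 bits.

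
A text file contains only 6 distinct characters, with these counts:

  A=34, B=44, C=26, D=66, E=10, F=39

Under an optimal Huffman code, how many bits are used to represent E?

Repeatedly merge the two smallest:
E(10) + C(26) → 36
A(34) + 36 → 70
F(39) + B(44) → 83
D(66) + 70 → 136
83 + 136 → 219
E's leaf is at depth 4, giving a 4-bit codeword.

4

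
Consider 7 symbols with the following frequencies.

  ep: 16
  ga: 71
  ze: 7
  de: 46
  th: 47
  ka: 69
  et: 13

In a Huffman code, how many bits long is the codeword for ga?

Build the tree from the bottom:
merge ze(7) and et(13): 20
merge ep(16) and 20: 36
merge 36 and de(46): 82
merge th(47) and ka(69): 116
merge ga(71) and 82: 153
merge 116 and 153: 269
The subtree containing ga is merged 2 times, so code length = 2.

2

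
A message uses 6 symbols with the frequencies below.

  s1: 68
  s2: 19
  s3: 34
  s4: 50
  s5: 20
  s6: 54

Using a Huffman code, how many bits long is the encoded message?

602

Merge the two smallest weights repeatedly:
combine s2(19), s5(20) → 39
combine s3(34), 39 → 73
combine s4(50), s6(54) → 104
combine s1(68), 73 → 141
combine 104, 141 → 245
The encoded length is the sum of every internal node's weight: 39 + 73 + 104 + 141 + 245 = 602 bits.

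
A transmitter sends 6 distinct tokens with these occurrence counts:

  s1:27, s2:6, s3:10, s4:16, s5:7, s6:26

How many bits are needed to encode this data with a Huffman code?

Greedily combine the two least-frequent nodes:
s2(6) + s5(7) → 13
s3(10) + 13 → 23
s4(16) + 23 → 39
s6(26) + s1(27) → 53
39 + 53 → 92
Total encoded bits = sum of merged weights = 13 + 23 + 39 + 53 + 92 = 220.

220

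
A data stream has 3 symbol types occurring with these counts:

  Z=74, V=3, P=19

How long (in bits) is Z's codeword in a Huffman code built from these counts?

1

Huffman merges, smallest pair first:
combine V(3), P(19) → 22
combine 22, Z(74) → 96
Z is merged only at the final step, so code length = 1.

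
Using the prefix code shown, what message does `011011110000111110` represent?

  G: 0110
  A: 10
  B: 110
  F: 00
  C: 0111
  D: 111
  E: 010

Read left to right; each codeword is recognised as soon as it completes (prefix code):
  0110→G | 111→D | 10→A | 00→F | 0111→C | 110→B
Decoded message: GDAFCB

GDAFCB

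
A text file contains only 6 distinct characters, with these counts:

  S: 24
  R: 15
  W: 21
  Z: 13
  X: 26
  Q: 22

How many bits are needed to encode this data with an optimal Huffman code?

Greedily combine the two least-frequent nodes:
Z(13) + R(15) → 28
W(21) + Q(22) → 43
S(24) + X(26) → 50
28 + 43 → 71
50 + 71 → 121
Total encoded bits = sum of merged weights = 28 + 43 + 50 + 71 + 121 = 313.

313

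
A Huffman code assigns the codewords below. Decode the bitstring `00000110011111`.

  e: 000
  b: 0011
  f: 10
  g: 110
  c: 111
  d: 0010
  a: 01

Read left to right; each codeword is recognised as soon as it completes (prefix code):
  000→e | 0011→b | 0011→b | 111→c
Decoded message: ebbc

ebbc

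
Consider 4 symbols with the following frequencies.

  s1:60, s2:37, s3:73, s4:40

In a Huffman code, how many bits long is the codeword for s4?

Build the tree from the bottom:
merge s2(37) and s4(40): 77
merge s1(60) and s3(73): 133
merge 77 and 133: 210
The subtree containing s4 is merged 2 times, so code length = 2.

2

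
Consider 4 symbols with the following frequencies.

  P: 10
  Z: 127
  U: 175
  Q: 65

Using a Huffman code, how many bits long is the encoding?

654

Build the Huffman tree bottom-up:
merge P(10) and Q(65): 75
merge 75 and Z(127): 202
merge U(175) and 202: 377
Each symbol's bit-cost is frequency × depth; summing gives 654 bits (equivalently 75 + 202 + 377).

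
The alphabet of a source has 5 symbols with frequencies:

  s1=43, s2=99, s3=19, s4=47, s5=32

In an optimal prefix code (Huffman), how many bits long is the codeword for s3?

Build the tree from the bottom:
s3(19) + s5(32) → 51
s1(43) + s4(47) → 90
51 + 90 → 141
s2(99) + 141 → 240
s3's leaf is at depth 3, giving a 3-bit codeword.

3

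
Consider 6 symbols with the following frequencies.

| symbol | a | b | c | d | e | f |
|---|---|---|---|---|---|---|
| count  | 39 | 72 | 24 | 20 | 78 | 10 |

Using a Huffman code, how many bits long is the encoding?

570

Build the Huffman tree bottom-up:
merge f(10) and d(20): 30
merge c(24) and 30: 54
merge a(39) and 54: 93
merge b(72) and e(78): 150
merge 93 and 150: 243
The encoded length is the sum of every internal node's weight: 30 + 54 + 93 + 150 + 243 = 570 bits.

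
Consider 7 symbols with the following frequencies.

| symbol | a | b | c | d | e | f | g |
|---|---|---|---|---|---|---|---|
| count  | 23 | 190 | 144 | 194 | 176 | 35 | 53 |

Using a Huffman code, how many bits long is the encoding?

Greedily combine the two least-frequent nodes:
a(23) + f(35) → 58
g(53) + 58 → 111
111 + c(144) → 255
e(176) + b(190) → 366
d(194) + 255 → 449
366 + 449 → 815
The encoded length is the sum of every internal node's weight: 58 + 111 + 255 + 366 + 449 + 815 = 2054 bits.

2054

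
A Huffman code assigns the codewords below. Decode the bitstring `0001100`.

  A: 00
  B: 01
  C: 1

ABCA

Read left to right; each codeword is recognised as soon as it completes (prefix code):
  00→A | 01→B | 1→C | 00→A
Decoded message: ABCA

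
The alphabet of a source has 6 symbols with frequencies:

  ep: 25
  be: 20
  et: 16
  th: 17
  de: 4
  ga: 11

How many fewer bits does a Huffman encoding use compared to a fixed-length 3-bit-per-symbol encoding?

47

Fixed-length: 3 bits × 93 symbols = 279 bits.
Huffman merges:
de(4) + ga(11) → 15
15 + et(16) → 31
th(17) + be(20) → 37
ep(25) + 31 → 56
37 + 56 → 93
Huffman total = 15 + 31 + 37 + 56 + 93 = 232 bits.
Saving = 279 − 232 = 47 bits.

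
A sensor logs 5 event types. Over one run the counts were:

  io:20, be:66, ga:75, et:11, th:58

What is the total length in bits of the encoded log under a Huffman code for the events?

Merge the two smallest weights repeatedly:
et(11) + io(20) → 31
31 + th(58) → 89
be(66) + ga(75) → 141
89 + 141 → 230
Each symbol's bit-cost is frequency × depth; summing gives 491 bits (equivalently 31 + 89 + 141 + 230).

491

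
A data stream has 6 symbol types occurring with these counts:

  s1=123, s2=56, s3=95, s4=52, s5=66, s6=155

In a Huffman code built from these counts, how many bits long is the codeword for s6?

2

Huffman merges, smallest pair first:
s4(52) + s2(56) → 108
s5(66) + s3(95) → 161
108 + s1(123) → 231
s6(155) + 161 → 316
231 + 316 → 547
s6 sits 2 levels below the root, so its codeword is 2 bits.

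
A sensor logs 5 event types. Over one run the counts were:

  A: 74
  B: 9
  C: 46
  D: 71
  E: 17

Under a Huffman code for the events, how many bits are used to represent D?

2

Repeatedly merge the two smallest:
merge B(9) and E(17): 26
merge 26 and C(46): 72
merge D(71) and 72: 143
merge A(74) and 143: 217
The subtree containing D is merged 2 times, so code length = 2.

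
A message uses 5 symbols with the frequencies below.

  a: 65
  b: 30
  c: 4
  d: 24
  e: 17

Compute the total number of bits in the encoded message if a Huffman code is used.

281

Build the Huffman tree bottom-up:
c(4) + e(17) → 21
21 + d(24) → 45
b(30) + 45 → 75
a(65) + 75 → 140
Total encoded bits = sum of merged weights = 21 + 45 + 75 + 140 = 281.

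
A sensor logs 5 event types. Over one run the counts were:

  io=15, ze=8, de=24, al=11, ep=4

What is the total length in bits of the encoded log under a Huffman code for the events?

Greedily combine the two least-frequent nodes:
ep(4) + ze(8) → 12
al(11) + 12 → 23
io(15) + 23 → 38
de(24) + 38 → 62
Each symbol's bit-cost is frequency × depth; summing gives 135 bits (equivalently 12 + 23 + 38 + 62).

135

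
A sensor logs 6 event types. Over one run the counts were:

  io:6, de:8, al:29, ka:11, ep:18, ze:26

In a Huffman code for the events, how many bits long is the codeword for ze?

Repeatedly merge the two smallest:
combine io(6), de(8) → 14
combine ka(11), 14 → 25
combine ep(18), 25 → 43
combine ze(26), al(29) → 55
combine 43, 55 → 98
ze sits 2 levels below the root, so its codeword is 2 bits.

2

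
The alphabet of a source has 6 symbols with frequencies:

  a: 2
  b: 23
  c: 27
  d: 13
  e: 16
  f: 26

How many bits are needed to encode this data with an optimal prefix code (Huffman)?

260

Build the Huffman tree bottom-up:
combine a(2), d(13) → 15
combine 15, e(16) → 31
combine b(23), f(26) → 49
combine c(27), 31 → 58
combine 49, 58 → 107
Each symbol's bit-cost is frequency × depth; summing gives 260 bits (equivalently 15 + 31 + 49 + 58 + 107).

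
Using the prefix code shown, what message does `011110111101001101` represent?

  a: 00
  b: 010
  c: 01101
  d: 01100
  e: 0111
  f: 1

Read left to right; each codeword is recognised as soon as it completes (prefix code):
  0111→e | 1→f | 0111→e | 1→f | 010→b | 01101→c
Decoded message: efefbc

efefbc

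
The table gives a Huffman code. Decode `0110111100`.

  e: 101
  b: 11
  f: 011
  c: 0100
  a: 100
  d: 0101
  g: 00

Read left to right; each codeword is recognised as soon as it completes (prefix code):
  011→f | 011→f | 11→b | 00→g
Decoded message: ffbg

ffbg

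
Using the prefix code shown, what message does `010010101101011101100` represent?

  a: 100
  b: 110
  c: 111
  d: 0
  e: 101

daedbebbd

Read left to right; each codeword is recognised as soon as it completes (prefix code):
  0→d | 100→a | 101→e | 0→d | 110→b | 101→e | 110→b | 110→b | 0→d
Decoded message: daedbebbd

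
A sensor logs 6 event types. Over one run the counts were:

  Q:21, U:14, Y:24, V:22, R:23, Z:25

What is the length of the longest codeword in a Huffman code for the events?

3

Merge the two lowest-weight nodes at each step:
U(14) + Q(21) → 35
V(22) + R(23) → 45
Y(24) + Z(25) → 49
35 + 45 → 80
49 + 80 → 129
The rarest symbols sit at the bottom; the longest codeword is 3 bits.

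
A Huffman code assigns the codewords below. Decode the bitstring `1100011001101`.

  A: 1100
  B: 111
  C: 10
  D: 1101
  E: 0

AEAD

Read left to right; each codeword is recognised as soon as it completes (prefix code):
  1100→A | 0→E | 1100→A | 1101→D
Decoded message: AEAD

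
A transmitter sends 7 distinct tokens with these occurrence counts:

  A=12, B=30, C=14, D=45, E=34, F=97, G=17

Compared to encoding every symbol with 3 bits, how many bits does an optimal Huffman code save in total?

125

Fixed-length: 3 bits × 249 symbols = 747 bits.
Huffman merges:
merge A(12) and C(14): 26
merge G(17) and 26: 43
merge B(30) and E(34): 64
merge 43 and D(45): 88
merge 64 and 88: 152
merge F(97) and 152: 249
Huffman total = 26 + 43 + 64 + 88 + 152 + 249 = 622 bits.
Saving = 747 − 622 = 125 bits.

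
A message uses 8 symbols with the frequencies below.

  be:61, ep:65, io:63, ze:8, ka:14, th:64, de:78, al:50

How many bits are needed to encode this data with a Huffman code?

1153

Greedily combine the two least-frequent nodes:
merge ze(8) and ka(14): 22
merge 22 and al(50): 72
merge be(61) and io(63): 124
merge th(64) and ep(65): 129
merge 72 and de(78): 150
merge 124 and 129: 253
merge 150 and 253: 403
Each symbol's bit-cost is frequency × depth; summing gives 1153 bits (equivalently 22 + 72 + 124 + 129 + 150 + 253 + 403).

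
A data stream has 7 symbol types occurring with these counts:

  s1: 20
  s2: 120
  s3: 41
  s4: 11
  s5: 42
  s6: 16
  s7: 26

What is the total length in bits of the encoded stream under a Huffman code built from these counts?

Merge the two smallest weights repeatedly:
merge s4(11) and s6(16): 27
merge s1(20) and s7(26): 46
merge 27 and s3(41): 68
merge s5(42) and 46: 88
merge 68 and 88: 156
merge s2(120) and 156: 276
Total encoded bits = sum of merged weights = 27 + 46 + 68 + 88 + 156 + 276 = 661.

661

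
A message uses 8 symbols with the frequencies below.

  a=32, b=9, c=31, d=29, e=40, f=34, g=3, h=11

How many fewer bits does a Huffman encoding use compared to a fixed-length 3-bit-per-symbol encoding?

Fixed-length: 3 bits × 189 symbols = 567 bits.
Huffman merges:
g(3) + b(9) → 12
h(11) + 12 → 23
23 + d(29) → 52
c(31) + a(32) → 63
f(34) + e(40) → 74
52 + 63 → 115
74 + 115 → 189
Huffman total = 12 + 23 + 52 + 63 + 74 + 115 + 189 = 528 bits.
Saving = 567 − 528 = 39 bits.

39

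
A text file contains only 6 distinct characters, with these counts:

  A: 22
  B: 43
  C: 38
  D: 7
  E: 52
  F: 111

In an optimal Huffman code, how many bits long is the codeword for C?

Build the tree from the bottom:
combine D(7), A(22) → 29
combine 29, C(38) → 67
combine B(43), E(52) → 95
combine 67, 95 → 162
combine F(111), 162 → 273
C sits 3 levels below the root, so its codeword is 3 bits.

3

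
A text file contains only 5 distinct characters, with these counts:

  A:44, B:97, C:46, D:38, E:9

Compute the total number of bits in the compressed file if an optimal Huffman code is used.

508

Greedily combine the two least-frequent nodes:
merge E(9) and D(38): 47
merge A(44) and C(46): 90
merge 47 and 90: 137
merge B(97) and 137: 234
The encoded length is the sum of every internal node's weight: 47 + 90 + 137 + 234 = 508 bits.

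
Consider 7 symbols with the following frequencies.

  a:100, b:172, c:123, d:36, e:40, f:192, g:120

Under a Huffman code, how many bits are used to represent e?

4

Repeatedly merge the two smallest:
d(36) + e(40) → 76
76 + a(100) → 176
g(120) + c(123) → 243
b(172) + 176 → 348
f(192) + 243 → 435
348 + 435 → 783
The subtree containing e is merged 4 times, so code length = 4.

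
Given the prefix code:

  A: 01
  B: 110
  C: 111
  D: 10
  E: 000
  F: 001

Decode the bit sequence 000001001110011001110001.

EFFBADABF

Read left to right; each codeword is recognised as soon as it completes (prefix code):
  000→E | 001→F | 001→F | 110→B | 01→A | 10→D | 01→A | 110→B | 001→F
Decoded message: EFFBADABF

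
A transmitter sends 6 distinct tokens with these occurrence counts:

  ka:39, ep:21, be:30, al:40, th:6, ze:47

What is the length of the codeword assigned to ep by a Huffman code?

4

Repeatedly merge the two smallest:
th(6) + ep(21) → 27
27 + be(30) → 57
ka(39) + al(40) → 79
ze(47) + 57 → 104
79 + 104 → 183
The subtree containing ep is merged 4 times, so code length = 4.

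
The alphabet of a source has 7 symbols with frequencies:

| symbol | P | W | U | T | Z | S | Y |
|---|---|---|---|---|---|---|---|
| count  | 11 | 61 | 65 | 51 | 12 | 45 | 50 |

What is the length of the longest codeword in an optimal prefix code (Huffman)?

Merge the two lowest-weight nodes at each step:
merge P(11) and Z(12): 23
merge 23 and S(45): 68
merge Y(50) and T(51): 101
merge W(61) and U(65): 126
merge 68 and 101: 169
merge 126 and 169: 295
The rarest symbols sit at the bottom; the longest codeword is 4 bits.

4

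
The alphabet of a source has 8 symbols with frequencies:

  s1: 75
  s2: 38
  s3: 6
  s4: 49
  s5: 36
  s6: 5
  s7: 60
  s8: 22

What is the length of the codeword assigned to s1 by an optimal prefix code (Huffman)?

Huffman merges, smallest pair first:
combine s6(5), s3(6) → 11
combine 11, s8(22) → 33
combine 33, s5(36) → 69
combine s2(38), s4(49) → 87
combine s7(60), 69 → 129
combine s1(75), 87 → 162
combine 129, 162 → 291
The subtree containing s1 is merged 2 times, so code length = 2.

2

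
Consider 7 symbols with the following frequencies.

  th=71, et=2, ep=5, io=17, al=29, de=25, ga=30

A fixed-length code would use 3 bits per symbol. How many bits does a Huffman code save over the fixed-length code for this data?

111

Fixed-length: 3 bits × 179 symbols = 537 bits.
Huffman merges:
merge et(2) and ep(5): 7
merge 7 and io(17): 24
merge 24 and de(25): 49
merge al(29) and ga(30): 59
merge 49 and 59: 108
merge th(71) and 108: 179
Huffman total = 7 + 24 + 49 + 59 + 108 + 179 = 426 bits.
Saving = 537 − 426 = 111 bits.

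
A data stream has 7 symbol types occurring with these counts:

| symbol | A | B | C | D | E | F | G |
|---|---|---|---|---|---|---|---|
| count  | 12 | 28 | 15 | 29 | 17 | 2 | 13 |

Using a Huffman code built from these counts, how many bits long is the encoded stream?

Build the Huffman tree bottom-up:
combine F(2), A(12) → 14
combine G(13), 14 → 27
combine C(15), E(17) → 32
combine 27, B(28) → 55
combine D(29), 32 → 61
combine 55, 61 → 116
The encoded length is the sum of every internal node's weight: 14 + 27 + 32 + 55 + 61 + 116 = 305 bits.

305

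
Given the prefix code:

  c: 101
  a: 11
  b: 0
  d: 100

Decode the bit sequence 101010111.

cbca

Read left to right; each codeword is recognised as soon as it completes (prefix code):
  101→c | 0→b | 101→c | 11→a
Decoded message: cbca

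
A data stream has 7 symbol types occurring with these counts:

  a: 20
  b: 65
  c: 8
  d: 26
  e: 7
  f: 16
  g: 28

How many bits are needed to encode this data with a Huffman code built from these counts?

Merge the two smallest weights repeatedly:
merge e(7) and c(8): 15
merge 15 and f(16): 31
merge a(20) and d(26): 46
merge g(28) and 31: 59
merge 46 and 59: 105
merge b(65) and 105: 170
Total encoded bits = sum of merged weights = 15 + 31 + 46 + 59 + 105 + 170 = 426.

426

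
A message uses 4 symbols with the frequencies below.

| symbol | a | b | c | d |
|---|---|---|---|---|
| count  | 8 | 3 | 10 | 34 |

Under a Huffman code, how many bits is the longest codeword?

Merge the two lowest-weight nodes at each step:
b(3) + a(8) → 11
c(10) + 11 → 21
21 + d(34) → 55
Maximum depth reached is 3.

3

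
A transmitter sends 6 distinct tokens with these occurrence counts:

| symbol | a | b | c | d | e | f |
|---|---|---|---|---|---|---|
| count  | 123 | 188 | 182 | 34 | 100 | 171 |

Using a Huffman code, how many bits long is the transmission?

1987

Build the Huffman tree bottom-up:
merge d(34) and e(100): 134
merge a(123) and 134: 257
merge f(171) and c(182): 353
merge b(188) and 257: 445
merge 353 and 445: 798
The encoded length is the sum of every internal node's weight: 134 + 257 + 353 + 445 + 798 = 1987 bits.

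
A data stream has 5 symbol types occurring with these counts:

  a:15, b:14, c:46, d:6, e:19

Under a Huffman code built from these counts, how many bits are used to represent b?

3

Repeatedly merge the two smallest:
d(6) + b(14) → 20
a(15) + e(19) → 34
20 + 34 → 54
c(46) + 54 → 100
b's leaf is at depth 3, giving a 3-bit codeword.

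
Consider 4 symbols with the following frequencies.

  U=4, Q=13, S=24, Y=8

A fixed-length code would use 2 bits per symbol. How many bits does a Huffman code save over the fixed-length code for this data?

12

Fixed-length: 2 bits × 49 symbols = 98 bits.
Huffman merges:
U(4) + Y(8) → 12
12 + Q(13) → 25
S(24) + 25 → 49
Huffman total = 12 + 25 + 49 = 86 bits.
Saving = 98 − 86 = 12 bits.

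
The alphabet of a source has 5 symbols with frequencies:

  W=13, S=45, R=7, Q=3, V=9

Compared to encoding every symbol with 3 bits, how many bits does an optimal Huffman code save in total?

93

Fixed-length: 3 bits × 77 symbols = 231 bits.
Huffman merges:
combine Q(3), R(7) → 10
combine V(9), 10 → 19
combine W(13), 19 → 32
combine 32, S(45) → 77
Huffman total = 10 + 19 + 32 + 77 = 138 bits.
Saving = 231 − 138 = 93 bits.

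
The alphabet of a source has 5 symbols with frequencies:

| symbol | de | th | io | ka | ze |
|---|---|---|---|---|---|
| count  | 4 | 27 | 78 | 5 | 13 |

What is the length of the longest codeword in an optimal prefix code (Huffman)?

4

Merge the two lowest-weight nodes at each step:
merge de(4) and ka(5): 9
merge 9 and ze(13): 22
merge 22 and th(27): 49
merge 49 and io(78): 127
The first pair merged (de, ka) ends up deepest, at depth 4.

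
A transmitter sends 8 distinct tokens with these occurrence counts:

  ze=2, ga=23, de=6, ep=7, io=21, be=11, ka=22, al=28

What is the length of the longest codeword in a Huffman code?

5

Merge the two lowest-weight nodes at each step:
combine ze(2), de(6) → 8
combine ep(7), 8 → 15
combine be(11), 15 → 26
combine io(21), ka(22) → 43
combine ga(23), 26 → 49
combine al(28), 43 → 71
combine 49, 71 → 120
Maximum depth reached is 5.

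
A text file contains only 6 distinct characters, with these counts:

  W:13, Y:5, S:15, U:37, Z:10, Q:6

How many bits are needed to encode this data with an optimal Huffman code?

Greedily combine the two least-frequent nodes:
Y(5) + Q(6) → 11
Z(10) + 11 → 21
W(13) + S(15) → 28
21 + 28 → 49
U(37) + 49 → 86
Total encoded bits = sum of merged weights = 11 + 21 + 28 + 49 + 86 = 195.

195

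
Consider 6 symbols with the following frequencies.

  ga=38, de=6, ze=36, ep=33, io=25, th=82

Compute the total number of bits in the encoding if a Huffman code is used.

527

Merge the two smallest weights repeatedly:
combine de(6), io(25) → 31
combine 31, ep(33) → 64
combine ze(36), ga(38) → 74
combine 64, 74 → 138
combine th(82), 138 → 220
Total encoded bits = sum of merged weights = 31 + 64 + 74 + 138 + 220 = 527.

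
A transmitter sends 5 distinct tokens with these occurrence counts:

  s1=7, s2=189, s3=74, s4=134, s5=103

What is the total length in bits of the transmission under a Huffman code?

1090

Merge the two smallest weights repeatedly:
combine s1(7), s3(74) → 81
combine 81, s5(103) → 184
combine s4(134), 184 → 318
combine s2(189), 318 → 507
Total encoded bits = sum of merged weights = 81 + 184 + 318 + 507 = 1090.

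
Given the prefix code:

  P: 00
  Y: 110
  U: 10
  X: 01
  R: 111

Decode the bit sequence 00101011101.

Read left to right; each codeword is recognised as soon as it completes (prefix code):
  00→P | 10→U | 10→U | 111→R | 01→X
Decoded message: PUURX

PUURX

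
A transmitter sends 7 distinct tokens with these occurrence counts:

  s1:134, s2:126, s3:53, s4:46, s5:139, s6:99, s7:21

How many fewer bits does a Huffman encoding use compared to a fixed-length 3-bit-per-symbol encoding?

Fixed-length: 3 bits × 618 symbols = 1854 bits.
Huffman merges:
s7(21) + s4(46) → 67
s3(53) + 67 → 120
s6(99) + 120 → 219
s2(126) + s1(134) → 260
s5(139) + 219 → 358
260 + 358 → 618
Huffman total = 67 + 120 + 219 + 260 + 358 + 618 = 1642 bits.
Saving = 1854 − 1642 = 212 bits.

212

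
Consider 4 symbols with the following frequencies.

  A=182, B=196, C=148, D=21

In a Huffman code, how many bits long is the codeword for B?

1

Huffman merges, smallest pair first:
merge D(21) and C(148): 169
merge 169 and A(182): 351
merge B(196) and 351: 547
B is merged only at the final step, so code length = 1.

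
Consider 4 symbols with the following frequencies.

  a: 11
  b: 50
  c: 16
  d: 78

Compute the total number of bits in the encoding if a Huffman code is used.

Merge the two smallest weights repeatedly:
merge a(11) and c(16): 27
merge 27 and b(50): 77
merge 77 and d(78): 155
Total encoded bits = sum of merged weights = 27 + 77 + 155 = 259.

259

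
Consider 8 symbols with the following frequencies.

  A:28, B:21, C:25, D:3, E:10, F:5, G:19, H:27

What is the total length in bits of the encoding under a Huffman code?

385

Greedily combine the two least-frequent nodes:
combine D(3), F(5) → 8
combine 8, E(10) → 18
combine 18, G(19) → 37
combine B(21), C(25) → 46
combine H(27), A(28) → 55
combine 37, 46 → 83
combine 55, 83 → 138
The encoded length is the sum of every internal node's weight: 8 + 18 + 37 + 46 + 55 + 83 + 138 = 385 bits.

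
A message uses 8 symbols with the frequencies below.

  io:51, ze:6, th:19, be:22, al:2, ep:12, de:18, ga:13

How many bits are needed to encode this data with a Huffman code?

Merge the two smallest weights repeatedly:
combine al(2), ze(6) → 8
combine 8, ep(12) → 20
combine ga(13), de(18) → 31
combine th(19), 20 → 39
combine be(22), 31 → 53
combine 39, io(51) → 90
combine 53, 90 → 143
The encoded length is the sum of every internal node's weight: 8 + 20 + 31 + 39 + 53 + 90 + 143 = 384 bits.

384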